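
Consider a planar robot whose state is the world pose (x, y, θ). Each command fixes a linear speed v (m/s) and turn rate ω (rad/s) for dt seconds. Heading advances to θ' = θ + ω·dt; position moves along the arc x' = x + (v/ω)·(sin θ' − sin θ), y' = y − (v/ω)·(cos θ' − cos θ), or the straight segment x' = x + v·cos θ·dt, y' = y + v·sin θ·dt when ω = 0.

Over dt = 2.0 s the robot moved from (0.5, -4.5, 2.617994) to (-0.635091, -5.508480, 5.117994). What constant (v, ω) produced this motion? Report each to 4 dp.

v = 1.0000, ω = 1.2500

Δθ = 5.117994 − 2.617994 = 2.500000
ω = Δθ/dt = 2.500000/2.0 = 1.2500
R = Δx/(sin θ' − sin θ) = 0.8000
v = R·ω = 0.8000·1.2500 = 1.0000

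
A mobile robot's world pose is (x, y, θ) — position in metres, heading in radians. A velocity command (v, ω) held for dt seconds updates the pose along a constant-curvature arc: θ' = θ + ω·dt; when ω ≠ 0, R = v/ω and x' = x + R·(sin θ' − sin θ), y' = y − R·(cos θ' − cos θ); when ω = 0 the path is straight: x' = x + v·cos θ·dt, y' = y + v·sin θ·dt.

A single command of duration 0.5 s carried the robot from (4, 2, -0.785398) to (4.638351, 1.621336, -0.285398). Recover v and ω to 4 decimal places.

v = 1.5000, ω = 1.0000

Δθ = -0.285398 − -0.785398 = 0.500000
ω = Δθ/dt = 0.500000/0.5 = 1.0000
R = Δx/(sin θ' − sin θ) = 1.5000
v = R·ω = 1.5000·1.0000 = 1.5000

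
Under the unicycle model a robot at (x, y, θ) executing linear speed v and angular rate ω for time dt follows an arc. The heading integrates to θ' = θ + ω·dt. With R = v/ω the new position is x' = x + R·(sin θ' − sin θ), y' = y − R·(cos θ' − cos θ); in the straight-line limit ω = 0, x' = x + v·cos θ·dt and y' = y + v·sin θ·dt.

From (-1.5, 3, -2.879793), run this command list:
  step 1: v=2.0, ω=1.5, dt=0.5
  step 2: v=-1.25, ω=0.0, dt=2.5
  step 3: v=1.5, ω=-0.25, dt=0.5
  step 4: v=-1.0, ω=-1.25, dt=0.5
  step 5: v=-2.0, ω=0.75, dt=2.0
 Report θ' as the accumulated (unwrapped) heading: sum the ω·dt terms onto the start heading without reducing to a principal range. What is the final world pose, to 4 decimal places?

step 1: θ'=-2.1298 (R=1.3333) → pose (-2.2853, 2.4192, -2.1298)
step 2: θ'=-2.1298 (straight) → pose (-0.6280, 5.0685, -2.1298)
step 3: θ'=-2.2548 (R=-6.0000) → pose (-1.0644, 4.4592, -2.2548)
step 4: θ'=-2.8798 (R=0.8000) → pose (-0.6514, 4.7264, -2.8798)
step 5: θ'=-1.3798 (R=-2.6667) → pose (1.2766, 7.8085, -1.3798)

(1.2766, 7.8085, -1.3798)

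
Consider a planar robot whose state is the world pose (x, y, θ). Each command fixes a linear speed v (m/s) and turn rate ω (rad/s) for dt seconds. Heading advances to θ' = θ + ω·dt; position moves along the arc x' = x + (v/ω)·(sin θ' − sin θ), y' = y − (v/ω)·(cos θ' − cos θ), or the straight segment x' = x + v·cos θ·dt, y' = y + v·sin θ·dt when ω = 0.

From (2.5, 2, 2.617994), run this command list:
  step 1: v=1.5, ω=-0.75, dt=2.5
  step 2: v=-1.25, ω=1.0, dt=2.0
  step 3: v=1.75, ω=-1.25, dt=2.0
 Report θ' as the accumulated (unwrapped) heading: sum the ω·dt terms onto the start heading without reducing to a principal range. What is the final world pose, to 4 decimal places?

(2.7140, 5.7815, 0.2430)

step 1: θ'=0.7430 (R=-2.0000) → pose (2.1470, 5.2049, 0.7430)
step 2: θ'=2.7430 (R=-1.2500) → pose (2.5075, 3.1324, 2.7430)
step 3: θ'=0.2430 (R=-1.4000) → pose (2.7140, 5.7815, 0.2430)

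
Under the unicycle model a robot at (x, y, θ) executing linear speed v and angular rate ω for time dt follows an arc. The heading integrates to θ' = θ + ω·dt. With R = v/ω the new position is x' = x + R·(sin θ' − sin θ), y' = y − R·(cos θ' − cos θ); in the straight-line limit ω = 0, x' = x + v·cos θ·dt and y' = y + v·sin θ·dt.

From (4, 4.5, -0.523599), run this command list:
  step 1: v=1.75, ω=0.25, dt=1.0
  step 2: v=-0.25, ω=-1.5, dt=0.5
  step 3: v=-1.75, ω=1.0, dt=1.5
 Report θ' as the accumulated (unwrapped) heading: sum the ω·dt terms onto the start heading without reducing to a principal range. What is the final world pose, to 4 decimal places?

step 1: θ'=-0.2736 (R=7.0000) → pose (5.6086, 3.8225, -0.2736)
step 2: θ'=-1.0236 (R=0.1667) → pose (5.5113, 3.8963, -1.0236)
step 3: θ'=0.4764 (R=-1.7500) → pose (3.2143, 4.5409, 0.4764)

(3.2143, 4.5409, 0.4764)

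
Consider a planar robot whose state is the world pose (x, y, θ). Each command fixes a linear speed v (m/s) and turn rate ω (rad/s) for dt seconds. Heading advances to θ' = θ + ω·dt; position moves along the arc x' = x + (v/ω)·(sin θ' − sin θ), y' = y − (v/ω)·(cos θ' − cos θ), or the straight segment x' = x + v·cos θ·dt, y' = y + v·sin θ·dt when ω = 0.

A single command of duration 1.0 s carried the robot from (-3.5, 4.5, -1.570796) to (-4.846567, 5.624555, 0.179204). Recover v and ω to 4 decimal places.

Δθ = 0.179204 − -1.570796 = 1.750000
ω = Δθ/dt = 1.750000/1.0 = 1.7500
R = Δx/(sin θ' − sin θ) = -1.1429
v = R·ω = -1.1429·1.7500 = -2.0000

v = -2.0000, ω = 1.7500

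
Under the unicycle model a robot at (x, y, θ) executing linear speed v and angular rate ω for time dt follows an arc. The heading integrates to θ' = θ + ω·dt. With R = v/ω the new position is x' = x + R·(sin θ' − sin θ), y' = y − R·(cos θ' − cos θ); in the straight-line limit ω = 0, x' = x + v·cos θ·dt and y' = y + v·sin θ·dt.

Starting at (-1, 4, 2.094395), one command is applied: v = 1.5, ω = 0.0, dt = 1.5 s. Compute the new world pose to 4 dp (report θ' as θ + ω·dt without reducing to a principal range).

θ' = 2.0944 + 0.0·1.5 = 2.0944
ω = 0 → straight: x' = -1 + 1.5·cos(2.0944)·1.5 = -2.1250
y' = 4 + 1.5·sin(2.0944)·1.5 = 5.9486

(-2.1250, 5.9486, 2.0944)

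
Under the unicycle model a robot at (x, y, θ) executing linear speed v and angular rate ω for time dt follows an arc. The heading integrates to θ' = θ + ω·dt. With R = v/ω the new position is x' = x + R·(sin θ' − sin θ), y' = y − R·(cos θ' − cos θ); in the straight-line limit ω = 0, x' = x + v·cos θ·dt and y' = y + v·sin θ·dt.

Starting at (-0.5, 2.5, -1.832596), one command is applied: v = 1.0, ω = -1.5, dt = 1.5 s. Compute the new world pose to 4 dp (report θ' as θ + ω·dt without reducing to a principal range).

(-1.6827, 2.2799, -4.0826)

θ' = -1.8326 + -1.5·1.5 = -4.0826
R = v/ω = 1.0/-1.5 = -0.6667
x' = -0.5 + -0.6667·(sin -4.0826 − sin -1.8326) = -1.6827
y' = 2.5 − -0.6667·(cos -4.0826 − cos -1.8326) = 2.2799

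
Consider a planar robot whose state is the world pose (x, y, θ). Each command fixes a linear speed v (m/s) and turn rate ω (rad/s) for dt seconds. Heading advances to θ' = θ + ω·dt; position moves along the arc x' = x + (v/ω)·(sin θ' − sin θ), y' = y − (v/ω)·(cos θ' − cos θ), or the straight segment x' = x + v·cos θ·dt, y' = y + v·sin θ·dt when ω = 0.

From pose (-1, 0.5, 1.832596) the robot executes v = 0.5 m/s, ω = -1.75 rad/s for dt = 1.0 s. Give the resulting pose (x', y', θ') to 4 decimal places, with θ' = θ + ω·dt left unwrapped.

θ' = 1.8326 + -1.75·1.0 = 0.0826
R = v/ω = 0.5/-1.75 = -0.2857
x' = -1 + -0.2857·(sin 0.0826 − sin 1.8326) = -0.7476
y' = 0.5 − -0.2857·(cos 0.0826 − cos 1.8326) = 0.8587

(-0.7476, 0.8587, 0.0826)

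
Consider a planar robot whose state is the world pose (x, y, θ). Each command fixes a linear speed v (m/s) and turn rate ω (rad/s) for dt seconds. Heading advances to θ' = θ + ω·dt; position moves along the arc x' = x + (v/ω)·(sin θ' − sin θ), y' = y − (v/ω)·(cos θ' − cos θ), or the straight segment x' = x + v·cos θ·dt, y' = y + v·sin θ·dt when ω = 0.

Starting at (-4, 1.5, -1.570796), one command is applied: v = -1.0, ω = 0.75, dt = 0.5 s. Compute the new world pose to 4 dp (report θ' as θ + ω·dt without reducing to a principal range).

θ' = -1.5708 + 0.75·0.5 = -1.1958
R = v/ω = -1.0/0.75 = -1.3333
x' = -4 + -1.3333·(sin -1.1958 − sin -1.5708) = -4.0927
y' = 1.5 − -1.3333·(cos -1.1958 − cos -1.5708) = 1.9884

(-4.0927, 1.9884, -1.1958)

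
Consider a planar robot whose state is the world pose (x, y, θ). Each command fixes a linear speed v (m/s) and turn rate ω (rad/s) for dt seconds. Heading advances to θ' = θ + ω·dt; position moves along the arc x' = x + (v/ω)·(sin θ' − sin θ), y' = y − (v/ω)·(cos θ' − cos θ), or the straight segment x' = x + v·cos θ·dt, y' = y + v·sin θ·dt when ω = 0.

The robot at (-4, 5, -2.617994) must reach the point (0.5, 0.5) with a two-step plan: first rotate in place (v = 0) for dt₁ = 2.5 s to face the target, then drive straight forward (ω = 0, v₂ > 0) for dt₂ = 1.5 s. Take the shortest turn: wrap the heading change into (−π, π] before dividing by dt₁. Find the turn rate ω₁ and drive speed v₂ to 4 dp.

heading to target = atan2(0.5−5, 0.5−-4) = -0.7854
Δθ = wrap(-0.7854 − -2.6180) = 1.8326; ω₁ = Δθ/dt₁ = 0.7330
distance = √((0.5−-4)² + (0.5−5)²) = 6.3640; v₂ = distance/dt₂ = 4.2426

ω₁ = 0.7330, v₂ = 4.2426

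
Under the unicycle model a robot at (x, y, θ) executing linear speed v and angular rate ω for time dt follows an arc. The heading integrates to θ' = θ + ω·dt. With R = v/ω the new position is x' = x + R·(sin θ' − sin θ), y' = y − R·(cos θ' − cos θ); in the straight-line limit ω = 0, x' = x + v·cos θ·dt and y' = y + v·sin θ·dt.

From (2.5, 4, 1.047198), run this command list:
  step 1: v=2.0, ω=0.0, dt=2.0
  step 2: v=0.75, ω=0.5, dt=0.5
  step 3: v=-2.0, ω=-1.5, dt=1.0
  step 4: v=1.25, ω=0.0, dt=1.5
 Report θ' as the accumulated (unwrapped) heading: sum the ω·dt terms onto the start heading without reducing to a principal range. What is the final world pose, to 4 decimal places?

(4.9294, 6.4854, -0.2028)

step 1: θ'=1.0472 (straight) → pose (4.5000, 7.4641, 1.0472)
step 2: θ'=1.2972 (R=1.5000) → pose (4.6452, 7.8088, 1.2972)
step 3: θ'=-0.2028 (R=1.3333) → pose (3.0929, 6.8631, -0.2028)
step 4: θ'=-0.2028 (straight) → pose (4.9294, 6.4854, -0.2028)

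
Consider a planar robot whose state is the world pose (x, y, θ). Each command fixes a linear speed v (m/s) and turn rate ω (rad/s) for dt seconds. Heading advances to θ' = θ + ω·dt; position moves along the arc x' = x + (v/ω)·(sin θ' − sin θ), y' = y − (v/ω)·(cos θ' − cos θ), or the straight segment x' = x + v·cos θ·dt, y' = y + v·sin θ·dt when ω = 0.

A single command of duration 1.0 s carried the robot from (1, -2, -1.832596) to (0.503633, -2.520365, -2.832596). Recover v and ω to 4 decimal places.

Δθ = -2.832596 − -1.832596 = -1.000000
ω = Δθ/dt = -1.000000/1.0 = -1.0000
R = −Δy/(cos θ' − cos θ) = -0.7500
v = R·ω = -0.7500·-1.0000 = 0.7500

v = 0.7500, ω = -1.0000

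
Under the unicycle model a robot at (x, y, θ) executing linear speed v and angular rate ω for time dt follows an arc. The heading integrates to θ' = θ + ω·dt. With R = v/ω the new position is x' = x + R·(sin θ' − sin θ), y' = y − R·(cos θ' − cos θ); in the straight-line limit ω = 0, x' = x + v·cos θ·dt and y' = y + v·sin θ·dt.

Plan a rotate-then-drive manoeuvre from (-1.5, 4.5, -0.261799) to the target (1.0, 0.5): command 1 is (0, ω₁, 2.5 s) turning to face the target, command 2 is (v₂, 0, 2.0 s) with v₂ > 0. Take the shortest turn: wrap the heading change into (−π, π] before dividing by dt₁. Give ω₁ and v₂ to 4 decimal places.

ω₁ = -0.3002, v₂ = 2.3585

heading to target = atan2(0.5−4.5, 1−-1.5) = -1.0122
Δθ = wrap(-1.0122 − -0.2618) = -0.7504; ω₁ = Δθ/dt₁ = -0.3002
distance = √((1−-1.5)² + (0.5−4.5)²) = 4.7170; v₂ = distance/dt₂ = 2.3585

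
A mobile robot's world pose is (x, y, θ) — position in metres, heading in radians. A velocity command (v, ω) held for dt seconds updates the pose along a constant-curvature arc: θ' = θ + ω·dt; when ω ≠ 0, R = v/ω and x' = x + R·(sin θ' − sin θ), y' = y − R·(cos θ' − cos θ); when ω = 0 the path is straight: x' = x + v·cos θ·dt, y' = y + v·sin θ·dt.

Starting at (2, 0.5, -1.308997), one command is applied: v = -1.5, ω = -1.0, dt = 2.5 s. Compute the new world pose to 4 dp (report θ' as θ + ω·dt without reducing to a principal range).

θ' = -1.3090 + -1.0·2.5 = -3.8090
R = v/ω = -1.5/-1.0 = 1.5000
x' = 2 + 1.5000·(sin -3.8090 − sin -1.3090) = 4.3773
y' = 0.5 − 1.5000·(cos -3.8090 − cos -1.3090) = 2.0664

(4.3773, 2.0664, -3.8090)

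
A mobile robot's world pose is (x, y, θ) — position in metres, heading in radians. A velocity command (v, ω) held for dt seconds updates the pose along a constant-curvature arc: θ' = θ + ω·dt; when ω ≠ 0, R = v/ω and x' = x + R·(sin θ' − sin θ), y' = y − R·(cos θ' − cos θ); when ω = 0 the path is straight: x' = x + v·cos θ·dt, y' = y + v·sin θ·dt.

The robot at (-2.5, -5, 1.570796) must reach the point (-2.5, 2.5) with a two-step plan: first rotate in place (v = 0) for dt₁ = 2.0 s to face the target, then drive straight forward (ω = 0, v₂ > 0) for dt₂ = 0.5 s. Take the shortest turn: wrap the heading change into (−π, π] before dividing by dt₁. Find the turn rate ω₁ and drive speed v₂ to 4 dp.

heading to target = atan2(2.5−-5, -2.5−-2.5) = 1.5708
Δθ = wrap(1.5708 − 1.5708) = 0.0000; ω₁ = Δθ/dt₁ = 0.0000
distance = √((-2.5−-2.5)² + (2.5−-5)²) = 7.5000; v₂ = distance/dt₂ = 15.0000

ω₁ = 0.0000, v₂ = 15.0000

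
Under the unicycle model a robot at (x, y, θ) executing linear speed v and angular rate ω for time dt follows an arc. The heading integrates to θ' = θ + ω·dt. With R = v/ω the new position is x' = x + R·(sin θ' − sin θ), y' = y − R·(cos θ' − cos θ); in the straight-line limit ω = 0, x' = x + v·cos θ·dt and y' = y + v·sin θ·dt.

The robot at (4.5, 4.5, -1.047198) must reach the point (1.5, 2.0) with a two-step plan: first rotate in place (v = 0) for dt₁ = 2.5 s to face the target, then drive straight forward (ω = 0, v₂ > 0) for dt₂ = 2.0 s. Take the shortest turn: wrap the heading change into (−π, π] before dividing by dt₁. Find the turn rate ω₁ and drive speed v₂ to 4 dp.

ω₁ = -0.5599, v₂ = 1.9526

heading to target = atan2(2−4.5, 1.5−4.5) = -2.4469
Δθ = wrap(-2.4469 − -1.0472) = -1.3997; ω₁ = Δθ/dt₁ = -0.5599
distance = √((1.5−4.5)² + (2−4.5)²) = 3.9051; v₂ = distance/dt₂ = 1.9526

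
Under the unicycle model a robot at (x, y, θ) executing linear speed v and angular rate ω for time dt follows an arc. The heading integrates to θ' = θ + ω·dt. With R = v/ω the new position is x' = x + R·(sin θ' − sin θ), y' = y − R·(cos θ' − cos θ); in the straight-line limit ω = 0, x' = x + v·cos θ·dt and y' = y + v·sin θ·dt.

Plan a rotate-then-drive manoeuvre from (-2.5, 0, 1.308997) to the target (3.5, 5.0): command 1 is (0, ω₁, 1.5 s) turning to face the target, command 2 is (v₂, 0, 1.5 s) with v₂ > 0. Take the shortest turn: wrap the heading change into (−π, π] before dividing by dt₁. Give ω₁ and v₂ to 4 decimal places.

heading to target = atan2(5−0, 3.5−-2.5) = 0.6947
Δθ = wrap(0.6947 − 1.3090) = -0.6143; ω₁ = Δθ/dt₁ = -0.4095
distance = √((3.5−-2.5)² + (5−0)²) = 7.8102; v₂ = distance/dt₂ = 5.2068

ω₁ = -0.4095, v₂ = 5.2068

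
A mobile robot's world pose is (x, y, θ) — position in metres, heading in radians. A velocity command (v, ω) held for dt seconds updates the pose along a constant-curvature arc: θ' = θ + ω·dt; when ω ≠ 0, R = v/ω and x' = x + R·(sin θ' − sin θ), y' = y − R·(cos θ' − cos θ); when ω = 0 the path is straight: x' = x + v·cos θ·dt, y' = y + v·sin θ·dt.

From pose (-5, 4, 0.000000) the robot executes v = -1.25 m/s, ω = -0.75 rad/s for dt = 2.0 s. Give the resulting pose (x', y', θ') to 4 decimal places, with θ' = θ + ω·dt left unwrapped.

(-6.6625, 5.5488, -1.5000)

θ' = 0.0000 + -0.75·2.0 = -1.5000
R = v/ω = -1.25/-0.75 = 1.6667
x' = -5 + 1.6667·(sin -1.5000 − sin 0.0000) = -6.6625
y' = 4 − 1.6667·(cos -1.5000 − cos 0.0000) = 5.5488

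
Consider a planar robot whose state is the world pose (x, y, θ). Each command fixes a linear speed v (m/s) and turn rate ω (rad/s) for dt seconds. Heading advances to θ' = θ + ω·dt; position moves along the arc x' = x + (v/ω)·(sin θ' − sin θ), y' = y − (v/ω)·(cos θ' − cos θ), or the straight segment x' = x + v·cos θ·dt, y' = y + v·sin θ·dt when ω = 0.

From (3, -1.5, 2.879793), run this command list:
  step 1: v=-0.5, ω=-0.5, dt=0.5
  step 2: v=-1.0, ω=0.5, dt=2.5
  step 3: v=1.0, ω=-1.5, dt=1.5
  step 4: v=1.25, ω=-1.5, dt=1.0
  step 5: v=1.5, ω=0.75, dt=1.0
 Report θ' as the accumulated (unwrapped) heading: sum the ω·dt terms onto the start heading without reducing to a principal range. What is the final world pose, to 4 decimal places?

step 1: θ'=2.6298 (R=1.0000) → pose (3.2309, -1.5941, 2.6298)
step 2: θ'=3.8798 (R=-2.0000) → pose (5.5563, -1.3297, 3.8798)
step 3: θ'=1.6298 (R=-0.6667) → pose (4.4422, -0.8759, 1.6298)
step 4: θ'=0.1298 (R=-0.8333) → pose (5.1662, -0.0004, 0.1298)
step 5: θ'=0.8798 (R=2.0000) → pose (6.4486, 0.7081, 0.8798)

(6.4486, 0.7081, 0.8798)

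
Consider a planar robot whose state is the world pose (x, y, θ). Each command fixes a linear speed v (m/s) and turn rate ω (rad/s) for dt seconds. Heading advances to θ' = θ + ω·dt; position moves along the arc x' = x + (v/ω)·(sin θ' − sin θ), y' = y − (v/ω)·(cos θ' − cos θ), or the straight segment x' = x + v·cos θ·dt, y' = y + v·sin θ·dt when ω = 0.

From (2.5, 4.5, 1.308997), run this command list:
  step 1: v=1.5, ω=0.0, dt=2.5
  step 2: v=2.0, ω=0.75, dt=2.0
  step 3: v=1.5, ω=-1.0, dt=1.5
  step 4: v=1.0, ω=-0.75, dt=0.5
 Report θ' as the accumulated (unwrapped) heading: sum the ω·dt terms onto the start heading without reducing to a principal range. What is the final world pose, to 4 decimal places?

(1.0222, 13.5867, 0.9340)

step 1: θ'=1.3090 (straight) → pose (3.4706, 8.1222, 1.3090)
step 2: θ'=2.8090 (R=2.6667) → pose (1.7654, 11.3329, 2.8090)
step 3: θ'=1.3090 (R=-1.5000) → pose (0.8063, 13.1390, 1.3090)
step 4: θ'=0.9340 (R=-1.3333) → pose (1.0222, 13.5867, 0.9340)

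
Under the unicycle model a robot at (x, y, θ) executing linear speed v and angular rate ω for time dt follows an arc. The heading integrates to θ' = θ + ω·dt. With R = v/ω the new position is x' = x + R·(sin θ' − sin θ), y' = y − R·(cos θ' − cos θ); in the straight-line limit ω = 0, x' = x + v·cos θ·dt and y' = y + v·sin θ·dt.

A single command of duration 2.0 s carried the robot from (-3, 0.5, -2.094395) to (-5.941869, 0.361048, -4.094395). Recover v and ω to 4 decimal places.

Δθ = -4.094395 − -2.094395 = -2.000000
ω = Δθ/dt = -2.000000/2.0 = -1.0000
R = Δx/(sin θ' − sin θ) = -1.7500
v = R·ω = -1.7500·-1.0000 = 1.7500

v = 1.7500, ω = -1.0000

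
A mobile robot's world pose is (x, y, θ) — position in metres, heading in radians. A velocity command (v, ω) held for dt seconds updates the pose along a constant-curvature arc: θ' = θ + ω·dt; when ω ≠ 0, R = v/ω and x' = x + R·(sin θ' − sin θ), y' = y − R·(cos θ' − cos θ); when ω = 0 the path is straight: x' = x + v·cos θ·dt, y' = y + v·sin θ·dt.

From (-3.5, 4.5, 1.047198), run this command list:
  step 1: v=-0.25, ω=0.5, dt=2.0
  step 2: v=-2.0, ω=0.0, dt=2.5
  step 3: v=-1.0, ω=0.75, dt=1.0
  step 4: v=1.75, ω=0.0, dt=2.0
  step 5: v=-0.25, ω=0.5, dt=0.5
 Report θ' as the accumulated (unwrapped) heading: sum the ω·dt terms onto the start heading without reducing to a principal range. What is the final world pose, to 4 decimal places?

step 1: θ'=2.0472 (R=-0.5000) → pose (-3.5113, 4.0207, 2.0472)
step 2: θ'=2.0472 (straight) → pose (-1.2184, -0.4225, 2.0472)
step 3: θ'=2.7972 (R=-1.3333) → pose (-0.4837, -1.0661, 2.7972)
step 4: θ'=2.7972 (straight) → pose (-3.7782, 0.1156, 2.7972)
step 5: θ'=3.0472 (R=-0.5000) → pose (-3.6565, 0.0884, 3.0472)

(-3.6565, 0.0884, 3.0472)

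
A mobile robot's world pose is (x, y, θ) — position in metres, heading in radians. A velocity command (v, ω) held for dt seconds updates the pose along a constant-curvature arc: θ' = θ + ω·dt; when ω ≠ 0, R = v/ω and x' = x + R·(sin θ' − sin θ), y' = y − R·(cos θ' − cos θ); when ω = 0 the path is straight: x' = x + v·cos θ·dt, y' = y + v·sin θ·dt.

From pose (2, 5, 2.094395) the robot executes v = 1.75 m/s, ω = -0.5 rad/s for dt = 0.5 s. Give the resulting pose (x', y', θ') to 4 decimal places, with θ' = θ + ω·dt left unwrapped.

θ' = 2.0944 + -0.5·0.5 = 1.8444
R = v/ω = 1.75/-0.5 = -3.5000
x' = 2 + -3.5000·(sin 1.8444 − sin 2.0944) = 1.6613
y' = 5 − -3.5000·(cos 1.8444 − cos 2.0944) = 5.8043

(1.6613, 5.8043, 1.8444)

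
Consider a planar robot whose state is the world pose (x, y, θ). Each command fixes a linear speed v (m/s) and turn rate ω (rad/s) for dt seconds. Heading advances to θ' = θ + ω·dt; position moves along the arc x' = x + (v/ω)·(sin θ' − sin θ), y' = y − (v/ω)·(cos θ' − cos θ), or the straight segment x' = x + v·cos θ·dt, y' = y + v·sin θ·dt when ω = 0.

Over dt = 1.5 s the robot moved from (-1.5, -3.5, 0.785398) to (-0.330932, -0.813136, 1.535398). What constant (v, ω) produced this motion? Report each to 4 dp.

Δθ = 1.535398 − 0.785398 = 0.750000
ω = Δθ/dt = 0.750000/1.5 = 0.5000
R = −Δy/(cos θ' − cos θ) = 4.0000
v = R·ω = 4.0000·0.5000 = 2.0000

v = 2.0000, ω = 0.5000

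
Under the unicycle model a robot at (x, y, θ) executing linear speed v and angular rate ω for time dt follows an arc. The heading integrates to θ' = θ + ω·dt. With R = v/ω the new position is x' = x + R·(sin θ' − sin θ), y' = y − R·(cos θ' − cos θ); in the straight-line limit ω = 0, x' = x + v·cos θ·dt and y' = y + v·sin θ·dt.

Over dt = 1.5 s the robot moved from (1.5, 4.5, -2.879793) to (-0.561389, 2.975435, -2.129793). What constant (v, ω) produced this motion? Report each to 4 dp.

v = 1.7500, ω = 0.5000

Δθ = -2.129793 − -2.879793 = 0.750000
ω = Δθ/dt = 0.750000/1.5 = 0.5000
R = Δx/(sin θ' − sin θ) = 3.5000
v = R·ω = 3.5000·0.5000 = 1.7500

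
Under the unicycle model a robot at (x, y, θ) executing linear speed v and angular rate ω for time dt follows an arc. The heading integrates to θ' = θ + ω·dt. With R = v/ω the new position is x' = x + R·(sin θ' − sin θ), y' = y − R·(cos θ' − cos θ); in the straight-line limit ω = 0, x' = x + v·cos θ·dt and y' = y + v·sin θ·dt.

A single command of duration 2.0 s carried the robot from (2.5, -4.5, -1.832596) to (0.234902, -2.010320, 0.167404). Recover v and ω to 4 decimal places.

Δθ = 0.167404 − -1.832596 = 2.000000
ω = Δθ/dt = 2.000000/2.0 = 1.0000
R = −Δy/(cos θ' − cos θ) = -2.0000
v = R·ω = -2.0000·1.0000 = -2.0000

v = -2.0000, ω = 1.0000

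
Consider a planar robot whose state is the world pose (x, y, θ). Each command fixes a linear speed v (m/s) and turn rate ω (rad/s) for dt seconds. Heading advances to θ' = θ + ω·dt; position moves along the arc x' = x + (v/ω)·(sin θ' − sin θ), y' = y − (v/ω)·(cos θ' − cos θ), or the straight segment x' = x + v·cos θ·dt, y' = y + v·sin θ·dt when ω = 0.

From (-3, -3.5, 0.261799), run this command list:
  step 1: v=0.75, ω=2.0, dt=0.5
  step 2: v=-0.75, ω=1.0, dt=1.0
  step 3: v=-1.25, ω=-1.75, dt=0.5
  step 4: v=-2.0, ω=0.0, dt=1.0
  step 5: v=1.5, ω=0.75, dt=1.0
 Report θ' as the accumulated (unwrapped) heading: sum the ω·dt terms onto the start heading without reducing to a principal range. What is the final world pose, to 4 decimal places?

step 1: θ'=1.2618 (R=0.3750) → pose (-2.7398, -3.2518, 1.2618)
step 2: θ'=2.2618 (R=-0.7500) → pose (-2.6033, -3.9579, 2.2618)
step 3: θ'=1.3868 (R=0.7143) → pose (-2.4515, -4.5438, 1.3868)
step 4: θ'=1.3868 (straight) → pose (-2.8174, -6.5100, 1.3868)
step 5: θ'=2.1368 (R=2.0000) → pose (-3.0956, -5.0716, 2.1368)

(-3.0956, -5.0716, 2.1368)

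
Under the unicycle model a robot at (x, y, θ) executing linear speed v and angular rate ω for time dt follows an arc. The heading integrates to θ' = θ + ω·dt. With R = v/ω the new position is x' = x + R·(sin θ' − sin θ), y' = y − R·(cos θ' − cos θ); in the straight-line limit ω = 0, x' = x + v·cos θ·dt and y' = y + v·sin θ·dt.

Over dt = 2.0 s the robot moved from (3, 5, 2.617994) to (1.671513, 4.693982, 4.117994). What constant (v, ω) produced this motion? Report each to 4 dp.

Δθ = 4.117994 − 2.617994 = 1.500000
ω = Δθ/dt = 1.500000/2.0 = 0.7500
R = Δx/(sin θ' − sin θ) = 1.0000
v = R·ω = 1.0000·0.7500 = 0.7500

v = 0.7500, ω = 0.7500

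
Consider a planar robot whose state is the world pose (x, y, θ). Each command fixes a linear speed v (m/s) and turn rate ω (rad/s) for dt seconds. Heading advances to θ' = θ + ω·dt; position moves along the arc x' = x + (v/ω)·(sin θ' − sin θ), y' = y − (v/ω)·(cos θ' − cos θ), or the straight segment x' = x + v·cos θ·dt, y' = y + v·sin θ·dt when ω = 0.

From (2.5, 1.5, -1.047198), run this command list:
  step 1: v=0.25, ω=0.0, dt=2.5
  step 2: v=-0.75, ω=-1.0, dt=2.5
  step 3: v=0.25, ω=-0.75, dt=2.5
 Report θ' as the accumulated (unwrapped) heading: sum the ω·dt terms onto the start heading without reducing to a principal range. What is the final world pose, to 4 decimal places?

step 1: θ'=-1.0472 (straight) → pose (2.8125, 0.9587, -1.0472)
step 2: θ'=-3.5472 (R=0.7500) → pose (3.7580, 2.0229, -3.5472)
step 3: θ'=-5.4222 (R=-0.3333) → pose (3.6366, 2.5464, -5.4222)

(3.6366, 2.5464, -5.4222)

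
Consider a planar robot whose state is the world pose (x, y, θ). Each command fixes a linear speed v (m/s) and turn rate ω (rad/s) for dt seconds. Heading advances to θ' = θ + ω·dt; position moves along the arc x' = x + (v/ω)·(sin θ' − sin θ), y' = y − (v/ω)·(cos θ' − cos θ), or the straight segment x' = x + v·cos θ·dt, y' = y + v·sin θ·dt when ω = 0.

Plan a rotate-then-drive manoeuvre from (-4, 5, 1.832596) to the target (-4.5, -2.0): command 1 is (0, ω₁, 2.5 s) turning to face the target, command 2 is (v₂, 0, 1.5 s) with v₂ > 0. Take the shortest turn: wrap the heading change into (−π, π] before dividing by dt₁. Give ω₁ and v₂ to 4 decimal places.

heading to target = atan2(-2−5, -4.5−-4) = -1.6421
Δθ = wrap(-1.6421 − 1.8326) = 2.8085; ω₁ = Δθ/dt₁ = 1.1234
distance = √((-4.5−-4)² + (-2−5)²) = 7.0178; v₂ = distance/dt₂ = 4.6786

ω₁ = 1.1234, v₂ = 4.6786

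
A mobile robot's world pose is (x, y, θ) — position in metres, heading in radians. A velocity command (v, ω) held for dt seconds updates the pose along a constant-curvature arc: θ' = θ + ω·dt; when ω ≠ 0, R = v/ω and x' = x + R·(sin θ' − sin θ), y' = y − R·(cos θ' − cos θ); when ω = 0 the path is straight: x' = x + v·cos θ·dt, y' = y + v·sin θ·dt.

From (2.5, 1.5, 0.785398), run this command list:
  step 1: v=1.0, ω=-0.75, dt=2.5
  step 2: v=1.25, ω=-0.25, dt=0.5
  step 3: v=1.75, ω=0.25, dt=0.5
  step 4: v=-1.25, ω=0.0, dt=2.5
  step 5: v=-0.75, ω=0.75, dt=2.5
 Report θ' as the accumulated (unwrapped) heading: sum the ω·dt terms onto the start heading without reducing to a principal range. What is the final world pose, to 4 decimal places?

step 1: θ'=-1.0896 (R=-1.3333) → pose (4.6247, 1.1743, -1.0896)
step 2: θ'=-1.2146 (R=-5.0000) → pose (4.8787, 0.6037, -1.2146)
step 3: θ'=-1.0896 (R=7.0000) → pose (5.2342, -0.1952, -1.0896)
step 4: θ'=-1.0896 (straight) → pose (3.7878, 2.5749, -1.0896)
step 5: θ'=0.7854 (R=-1.0000) → pose (2.1943, 2.8192, 0.7854)

(2.1943, 2.8192, 0.7854)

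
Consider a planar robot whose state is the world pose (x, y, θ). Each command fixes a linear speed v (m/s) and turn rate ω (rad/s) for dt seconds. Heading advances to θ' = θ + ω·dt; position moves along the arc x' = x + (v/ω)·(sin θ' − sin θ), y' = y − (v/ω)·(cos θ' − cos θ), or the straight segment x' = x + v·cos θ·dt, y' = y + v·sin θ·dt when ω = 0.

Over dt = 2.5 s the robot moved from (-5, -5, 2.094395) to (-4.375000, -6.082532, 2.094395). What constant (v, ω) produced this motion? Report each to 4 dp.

Δθ = 2.094395 − 2.094395 = 0.000000
ω = Δθ/dt = 0.000000/2.5 = 0.0000
ω = 0 → v = (Δx·cos θ + Δy·sin θ)/dt = -0.5000

v = -0.5000, ω = 0.0000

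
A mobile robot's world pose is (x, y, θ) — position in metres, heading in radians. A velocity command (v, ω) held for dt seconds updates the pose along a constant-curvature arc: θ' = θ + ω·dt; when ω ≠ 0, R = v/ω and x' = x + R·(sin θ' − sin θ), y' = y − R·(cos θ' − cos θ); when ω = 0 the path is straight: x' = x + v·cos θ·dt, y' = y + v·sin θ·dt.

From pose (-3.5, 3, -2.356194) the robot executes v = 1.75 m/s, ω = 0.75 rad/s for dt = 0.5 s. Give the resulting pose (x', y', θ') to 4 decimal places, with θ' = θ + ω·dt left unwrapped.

θ' = -2.3562 + 0.75·0.5 = -1.9812
R = v/ω = 1.75/0.75 = 2.3333
x' = -3.5 + 2.3333·(sin -1.9812 − sin -2.3562) = -3.9897
y' = 3 − 2.3333·(cos -1.9812 − cos -2.3562) = 2.2810

(-3.9897, 2.2810, -1.9812)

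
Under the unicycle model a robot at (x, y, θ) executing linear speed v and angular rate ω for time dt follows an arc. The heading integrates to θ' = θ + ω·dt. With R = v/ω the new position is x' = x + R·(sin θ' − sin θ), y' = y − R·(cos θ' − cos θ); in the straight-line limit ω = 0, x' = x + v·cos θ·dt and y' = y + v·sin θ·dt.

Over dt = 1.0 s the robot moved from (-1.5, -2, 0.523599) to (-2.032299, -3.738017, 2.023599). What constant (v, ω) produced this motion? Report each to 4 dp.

Δθ = 2.023599 − 0.523599 = 1.500000
ω = Δθ/dt = 1.500000/1.0 = 1.5000
R = −Δy/(cos θ' − cos θ) = -1.3333
v = R·ω = -1.3333·1.5000 = -2.0000

v = -2.0000, ω = 1.5000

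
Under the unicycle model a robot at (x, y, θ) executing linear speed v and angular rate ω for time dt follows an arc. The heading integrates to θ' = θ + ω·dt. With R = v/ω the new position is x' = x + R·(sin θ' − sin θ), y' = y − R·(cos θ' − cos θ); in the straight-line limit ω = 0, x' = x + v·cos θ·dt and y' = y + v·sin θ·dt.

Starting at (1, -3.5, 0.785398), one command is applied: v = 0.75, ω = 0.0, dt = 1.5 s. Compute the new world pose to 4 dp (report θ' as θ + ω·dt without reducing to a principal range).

(1.7955, -2.7045, 0.7854)

θ' = 0.7854 + 0.0·1.5 = 0.7854
ω = 0 → straight: x' = 1 + 0.75·cos(0.7854)·1.5 = 1.7955
y' = -3.5 + 0.75·sin(0.7854)·1.5 = -2.7045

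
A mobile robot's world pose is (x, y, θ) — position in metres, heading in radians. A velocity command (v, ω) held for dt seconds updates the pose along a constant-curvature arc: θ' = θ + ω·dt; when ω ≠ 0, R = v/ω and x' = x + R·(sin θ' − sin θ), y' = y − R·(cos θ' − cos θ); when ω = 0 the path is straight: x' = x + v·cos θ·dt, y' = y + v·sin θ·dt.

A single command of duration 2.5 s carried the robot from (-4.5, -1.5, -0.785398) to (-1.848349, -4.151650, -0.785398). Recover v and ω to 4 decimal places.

Δθ = -0.785398 − -0.785398 = 0.000000
ω = Δθ/dt = 0.000000/2.5 = 0.0000
ω = 0 → v = (Δx·cos θ + Δy·sin θ)/dt = 1.5000

v = 1.5000, ω = 0.0000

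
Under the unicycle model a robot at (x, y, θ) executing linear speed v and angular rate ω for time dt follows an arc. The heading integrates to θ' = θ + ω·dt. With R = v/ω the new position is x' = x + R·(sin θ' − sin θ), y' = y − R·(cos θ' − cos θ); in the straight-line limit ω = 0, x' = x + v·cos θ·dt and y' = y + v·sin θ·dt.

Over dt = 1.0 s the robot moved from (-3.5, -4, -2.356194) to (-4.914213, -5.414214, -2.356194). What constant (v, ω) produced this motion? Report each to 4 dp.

v = 2.0000, ω = 0.0000

Δθ = -2.356194 − -2.356194 = 0.000000
ω = Δθ/dt = 0.000000/1.0 = 0.0000
ω = 0 → v = (Δx·cos θ + Δy·sin θ)/dt = 2.0000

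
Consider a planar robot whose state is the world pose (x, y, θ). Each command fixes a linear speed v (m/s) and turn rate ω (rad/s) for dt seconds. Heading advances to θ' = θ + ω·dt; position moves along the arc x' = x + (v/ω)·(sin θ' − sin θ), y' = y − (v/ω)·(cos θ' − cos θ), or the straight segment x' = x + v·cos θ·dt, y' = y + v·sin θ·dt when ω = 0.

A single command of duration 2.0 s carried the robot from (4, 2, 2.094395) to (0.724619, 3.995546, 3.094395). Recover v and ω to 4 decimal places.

v = 2.0000, ω = 0.5000

Δθ = 3.094395 − 2.094395 = 1.000000
ω = Δθ/dt = 1.000000/2.0 = 0.5000
R = Δx/(sin θ' − sin θ) = 4.0000
v = R·ω = 4.0000·0.5000 = 2.0000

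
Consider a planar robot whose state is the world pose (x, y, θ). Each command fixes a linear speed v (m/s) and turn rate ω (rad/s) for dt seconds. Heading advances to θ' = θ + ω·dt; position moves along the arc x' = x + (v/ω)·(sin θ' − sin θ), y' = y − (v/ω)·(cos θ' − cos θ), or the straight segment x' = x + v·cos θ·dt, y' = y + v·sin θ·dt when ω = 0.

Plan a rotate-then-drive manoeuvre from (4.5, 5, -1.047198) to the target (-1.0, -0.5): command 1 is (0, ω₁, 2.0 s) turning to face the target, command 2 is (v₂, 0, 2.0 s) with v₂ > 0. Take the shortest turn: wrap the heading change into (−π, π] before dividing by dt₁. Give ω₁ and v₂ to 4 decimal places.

heading to target = atan2(-0.5−5, -1−4.5) = -2.3562
Δθ = wrap(-2.3562 − -1.0472) = -1.3090; ω₁ = Δθ/dt₁ = -0.6545
distance = √((-1−4.5)² + (-0.5−5)²) = 7.7782; v₂ = distance/dt₂ = 3.8891

ω₁ = -0.6545, v₂ = 3.8891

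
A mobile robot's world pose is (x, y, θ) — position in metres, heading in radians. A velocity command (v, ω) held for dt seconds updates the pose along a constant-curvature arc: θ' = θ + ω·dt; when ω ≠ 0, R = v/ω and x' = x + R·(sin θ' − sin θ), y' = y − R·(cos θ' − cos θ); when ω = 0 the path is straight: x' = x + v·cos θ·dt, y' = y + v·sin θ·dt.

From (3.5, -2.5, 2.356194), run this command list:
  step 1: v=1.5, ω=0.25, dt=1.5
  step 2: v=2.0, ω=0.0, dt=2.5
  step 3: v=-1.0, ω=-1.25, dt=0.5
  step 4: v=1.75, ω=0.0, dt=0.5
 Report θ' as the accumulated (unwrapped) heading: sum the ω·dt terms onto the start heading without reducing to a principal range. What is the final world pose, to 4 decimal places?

step 1: θ'=2.7312 (R=6.0000) → pose (1.6512, -1.2409, 2.7312)
step 2: θ'=2.7312 (straight) → pose (-2.9336, 0.7540, 2.7312)
step 3: θ'=2.1062 (R=0.8000) → pose (-2.5647, 0.4286, 2.1062)
step 4: θ'=2.1062 (straight) → pose (-3.0111, 1.1811, 2.1062)

(-3.0111, 1.1811, 2.1062)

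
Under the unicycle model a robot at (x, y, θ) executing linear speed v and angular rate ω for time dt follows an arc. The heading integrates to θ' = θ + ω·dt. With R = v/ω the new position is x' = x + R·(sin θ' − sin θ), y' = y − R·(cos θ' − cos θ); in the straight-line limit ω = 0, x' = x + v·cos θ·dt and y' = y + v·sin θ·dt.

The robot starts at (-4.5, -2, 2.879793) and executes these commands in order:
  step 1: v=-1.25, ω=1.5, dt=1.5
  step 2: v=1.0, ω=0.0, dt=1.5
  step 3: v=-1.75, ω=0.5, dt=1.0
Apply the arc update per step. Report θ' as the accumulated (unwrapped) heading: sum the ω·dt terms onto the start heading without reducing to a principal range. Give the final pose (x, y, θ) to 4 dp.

step 1: θ'=5.1298 (R=-0.8333) → pose (-3.5225, -0.8572, 5.1298)
step 2: θ'=5.1298 (straight) → pose (-2.9144, -2.2285, 5.1298)
step 3: θ'=5.6298 (R=-3.5000) → pose (-3.9864, -0.8682, 5.6298)

(-3.9864, -0.8682, 5.6298)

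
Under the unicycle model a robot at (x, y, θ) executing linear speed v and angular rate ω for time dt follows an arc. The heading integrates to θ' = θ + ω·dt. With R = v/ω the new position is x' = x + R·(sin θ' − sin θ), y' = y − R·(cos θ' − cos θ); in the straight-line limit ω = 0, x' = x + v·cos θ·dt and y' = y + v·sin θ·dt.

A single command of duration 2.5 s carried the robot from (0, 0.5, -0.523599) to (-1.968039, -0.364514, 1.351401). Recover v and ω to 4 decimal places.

Δθ = 1.351401 − -0.523599 = 1.875000
ω = Δθ/dt = 1.875000/2.5 = 0.7500
R = Δx/(sin θ' − sin θ) = -1.3333
v = R·ω = -1.3333·0.7500 = -1.0000

v = -1.0000, ω = 0.7500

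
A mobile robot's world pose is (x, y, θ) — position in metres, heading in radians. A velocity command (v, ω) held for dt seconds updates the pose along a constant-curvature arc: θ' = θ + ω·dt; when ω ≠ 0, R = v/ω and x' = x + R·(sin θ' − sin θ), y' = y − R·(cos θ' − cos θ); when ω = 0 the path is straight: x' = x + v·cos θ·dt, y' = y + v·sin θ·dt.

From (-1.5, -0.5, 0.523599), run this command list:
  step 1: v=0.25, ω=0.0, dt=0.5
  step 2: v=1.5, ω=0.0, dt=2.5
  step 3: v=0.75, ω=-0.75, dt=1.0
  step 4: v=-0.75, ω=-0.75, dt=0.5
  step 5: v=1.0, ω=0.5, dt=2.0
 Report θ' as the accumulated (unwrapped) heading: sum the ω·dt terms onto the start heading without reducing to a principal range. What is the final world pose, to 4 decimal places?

step 1: θ'=0.5236 (straight) → pose (-1.3917, -0.4375, 0.5236)
step 2: θ'=0.5236 (straight) → pose (1.8558, 1.4375, 0.5236)
step 3: θ'=-0.2264 (R=-1.0000) → pose (2.5803, 1.5460, -0.2264)
step 4: θ'=-0.6014 (R=1.0000) → pose (2.2390, 1.6959, -0.6014)
step 5: θ'=0.3986 (R=2.0000) → pose (4.1468, 1.5018, 0.3986)

(4.1468, 1.5018, 0.3986)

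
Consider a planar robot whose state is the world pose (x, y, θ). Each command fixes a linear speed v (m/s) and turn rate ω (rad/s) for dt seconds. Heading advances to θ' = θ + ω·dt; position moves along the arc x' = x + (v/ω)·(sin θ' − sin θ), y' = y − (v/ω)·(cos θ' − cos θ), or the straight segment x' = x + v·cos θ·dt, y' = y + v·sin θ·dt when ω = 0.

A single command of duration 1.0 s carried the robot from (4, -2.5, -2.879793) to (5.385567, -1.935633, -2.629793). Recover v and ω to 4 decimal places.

v = -1.5000, ω = 0.2500

Δθ = -2.629793 − -2.879793 = 0.250000
ω = Δθ/dt = 0.250000/1.0 = 0.2500
R = Δx/(sin θ' − sin θ) = -6.0000
v = R·ω = -6.0000·0.2500 = -1.5000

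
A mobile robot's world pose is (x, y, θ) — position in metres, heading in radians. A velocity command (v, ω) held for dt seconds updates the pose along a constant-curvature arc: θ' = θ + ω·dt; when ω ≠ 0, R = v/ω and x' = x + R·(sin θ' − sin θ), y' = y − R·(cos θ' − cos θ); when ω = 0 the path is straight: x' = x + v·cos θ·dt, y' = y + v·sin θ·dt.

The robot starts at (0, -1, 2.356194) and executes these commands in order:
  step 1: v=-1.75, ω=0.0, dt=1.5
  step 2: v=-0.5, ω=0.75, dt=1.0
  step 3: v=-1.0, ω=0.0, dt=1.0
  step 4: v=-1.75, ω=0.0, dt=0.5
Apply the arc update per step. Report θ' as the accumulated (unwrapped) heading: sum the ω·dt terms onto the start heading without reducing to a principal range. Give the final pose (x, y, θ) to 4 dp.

step 1: θ'=2.3562 (straight) → pose (1.8562, -2.8562, 2.3562)
step 2: θ'=3.1062 (R=-0.6667) → pose (2.3040, -3.0510, 3.1062)
step 3: θ'=3.1062 (straight) → pose (3.3033, -3.0864, 3.1062)
step 4: θ'=3.1062 (straight) → pose (4.1778, -3.1174, 3.1062)

(4.1778, -3.1174, 3.1062)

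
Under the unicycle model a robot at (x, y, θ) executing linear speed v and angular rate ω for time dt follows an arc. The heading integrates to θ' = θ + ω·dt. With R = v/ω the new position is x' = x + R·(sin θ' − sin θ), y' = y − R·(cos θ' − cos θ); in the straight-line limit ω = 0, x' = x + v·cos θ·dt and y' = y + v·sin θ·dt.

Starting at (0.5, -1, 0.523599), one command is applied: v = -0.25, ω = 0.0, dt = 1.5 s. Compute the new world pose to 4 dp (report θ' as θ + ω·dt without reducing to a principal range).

θ' = 0.5236 + 0.0·1.5 = 0.5236
ω = 0 → straight: x' = 0.5 + -0.25·cos(0.5236)·1.5 = 0.1752
y' = -1 + -0.25·sin(0.5236)·1.5 = -1.1875

(0.1752, -1.1875, 0.5236)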